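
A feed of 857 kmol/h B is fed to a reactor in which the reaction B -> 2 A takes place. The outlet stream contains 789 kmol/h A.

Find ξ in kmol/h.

For A: n = n₀ + 2ξ → 789 = 0 + 2ξ, giving ξ = 394.5 kmol/h.
Outlet amounts (n = n₀ + ν ξ):
  B: 857 − 1(394.5) = 462.5
  A: 0 + 2(394.5) = 789

ξ = 394 kmol/h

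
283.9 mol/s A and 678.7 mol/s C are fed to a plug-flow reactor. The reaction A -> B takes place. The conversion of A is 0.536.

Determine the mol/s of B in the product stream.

152 mol/s

A reacted = 0.536 × 283.9 = 152.2 mol/s; ν_A = −1, so ξ = 152.2/1 = 152.2 mol/s.
Outlet amounts (n = n₀ + ν ξ):
  A: 283.9 − 1(152.2) = 131.7
  B: 0 + 1(152.2) = 152.2
  C: 678.7 (inert)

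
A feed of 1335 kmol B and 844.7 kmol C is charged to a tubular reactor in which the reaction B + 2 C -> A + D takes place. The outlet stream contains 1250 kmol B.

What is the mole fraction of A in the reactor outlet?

0.0406

For B: n = n₀ − 1ξ → 1250 = 1335 − 1ξ, giving ξ = 85 kmol.
Outlet amounts (n = n₀ + ν ξ):
  B: 1335 − 1(85) = 1250
  C: 844.7 − 2(85) = 674.7
  A: 0 + 1(85) = 85
  D: 0 + 1(85) = 85
Total out = 2095 kmol; y_A = 85 / 2095 = 0.04058.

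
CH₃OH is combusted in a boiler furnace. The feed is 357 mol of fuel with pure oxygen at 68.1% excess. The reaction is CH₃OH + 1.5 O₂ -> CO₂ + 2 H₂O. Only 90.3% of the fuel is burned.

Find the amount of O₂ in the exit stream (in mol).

Stoichiometric O₂ = 1.5 × 357 = 535.5 mol; O₂ fed = 535.5 × 1.681 = 900.2 mol.
Fuel reacted = 0.903 × 357 → ξ = 322.4 mol.
Outlet (n = n₀ + ν ξ):
  CH₃OH: 357 − 1(322.4) = 34.63
  O₂: 900.2 − 1.5(322.4) = 416.6
  CO₂: 0 + 1(322.4) = 322.4
  H₂O: 0 + 2(322.4) = 644.7

417 mol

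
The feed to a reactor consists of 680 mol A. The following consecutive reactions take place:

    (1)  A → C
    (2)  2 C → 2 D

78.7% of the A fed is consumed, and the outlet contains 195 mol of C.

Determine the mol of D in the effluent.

Conversion of A: A consumed = 1ξ₁ = 0.787 × 680 → ξ₁ = 535.2 mol.
C balance: n_C = 0 + 1ξ₁ − 2ξ₂ = 195 → ξ₂ = (1·535.2 − 195)/2 = 170.1 mol.
Outlet amounts (n = n₀ + Σ ν·ξ):
  A: 680 − 1(535.2) = 144.8
  C: 0 + 1(535.2) − 2(170.1) = 195
  D: 0 + 2(170.1) = 340.2

340 mol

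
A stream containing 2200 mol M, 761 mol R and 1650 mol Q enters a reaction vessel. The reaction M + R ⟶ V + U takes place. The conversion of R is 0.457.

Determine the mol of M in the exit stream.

1850 mol

R reacted = 0.457 × 761 = 347.8 mol; ν_R = −1, so ξ = 347.8/1 = 347.8 mol.
Outlet amounts (n = n₀ + ν ξ):
  M: 2200 − 1(347.8) = 1852
  R: 761 − 1(347.8) = 413.2
  V: 0 + 1(347.8) = 347.8
  U: 0 + 1(347.8) = 347.8
  Q: 1650 (inert)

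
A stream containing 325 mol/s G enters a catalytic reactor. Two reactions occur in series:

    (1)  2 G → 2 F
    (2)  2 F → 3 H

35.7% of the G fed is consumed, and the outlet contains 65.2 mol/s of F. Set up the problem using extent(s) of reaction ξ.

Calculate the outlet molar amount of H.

76.2 mol/s

Conversion of G: G consumed = 2ξ₁ = 0.357 × 325 → ξ₁ = 58.01 mol/s.
F balance: n_F = 0 + 2ξ₁ − 2ξ₂ = 65.2 → ξ₂ = (2·58.01 − 65.2)/2 = 25.41 mol/s.
Outlet amounts (n = n₀ + Σ ν·ξ):
  G: 325 − 2(58.01) = 209
  F: 0 + 2(58.01) − 2(25.41) = 65.2
  H: 0 + 3(25.41) = 76.24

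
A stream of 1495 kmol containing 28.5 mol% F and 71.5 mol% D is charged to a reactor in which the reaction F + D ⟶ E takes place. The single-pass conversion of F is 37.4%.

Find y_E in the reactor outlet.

F reacted = 0.374 × 426.1 = 159.4 kmol; ν_F = −1, so ξ = 159.4/1 = 159.4 kmol.
Outlet amounts (n = n₀ + ν ξ):
  F: 426.1 − 1(159.4) = 266.7
  D: 1069 − 1(159.4) = 909.6
  E: 0 + 1(159.4) = 159.4
Total out = 1336 kmol; y_E = 159.4 / 1336 = 0.1193.

0.119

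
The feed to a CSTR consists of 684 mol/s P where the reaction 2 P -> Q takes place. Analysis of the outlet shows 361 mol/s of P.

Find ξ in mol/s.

For P: n = n₀ − 2ξ → 361 = 684 − 2ξ, giving ξ = 161.5 mol/s.
Outlet amounts (n = n₀ + ν ξ):
  P: 684 − 2(161.5) = 361
  Q: 0 + 1(161.5) = 161.5

ξ = 162 mol/s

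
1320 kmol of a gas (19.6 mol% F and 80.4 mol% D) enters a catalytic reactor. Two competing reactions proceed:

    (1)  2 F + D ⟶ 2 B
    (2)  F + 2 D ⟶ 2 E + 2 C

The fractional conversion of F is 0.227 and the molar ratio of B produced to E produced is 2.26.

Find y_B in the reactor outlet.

0.0368

Conversion of F: F consumed = 0.227 × 258.7 = 58.73 kmol = 2ξ₁ + 1ξ₂.
Selectivity: 2ξ₁ / (2ξ₂) = 2.26 → ξ₁ = 2.26 ξ₂.
Substitute: (2·2.26 + 1) ξ₂ = 58.73 → ξ₂ = 10.64 kmol, ξ₁ = 24.05 kmol.
Outlet amounts (n = n₀ + Σ ν·ξ):
  F: 258.7 − 2(24.05) − 1(10.64) = 200
  D: 1061 − 1(24.05) − 2(10.64) = 1016
  B: 0 + 2(24.05) = 48.09
  E: 0 + 2(10.64) = 21.28
  C: 0 + 2(10.64) = 21.28
Total out = 1307 kmol; y_B = 48.09 / 1307 = 0.03681.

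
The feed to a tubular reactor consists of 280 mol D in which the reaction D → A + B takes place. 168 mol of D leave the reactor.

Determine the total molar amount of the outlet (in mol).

For D: n = n₀ − 1ξ → 168 = 280 − 1ξ, giving ξ = 112 mol.
Outlet amounts (n = n₀ + ν ξ):
  D: 280 − 1(112) = 168
  A: 0 + 1(112) = 112
  B: 0 + 1(112) = 112
Total out = 168 + 112 + 112 = 392 mol.

392 mol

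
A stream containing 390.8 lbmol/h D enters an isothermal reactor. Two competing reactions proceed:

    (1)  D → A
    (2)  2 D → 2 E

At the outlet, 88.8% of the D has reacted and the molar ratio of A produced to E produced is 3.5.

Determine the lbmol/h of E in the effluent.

Conversion of D: D consumed = 0.888 × 390.8 = 347 lbmol/h = 1ξ₁ + 2ξ₂.
Selectivity: 1ξ₁ / (2ξ₂) = 3.5 → ξ₁ = 7 ξ₂.
Substitute: (1·7 + 2) ξ₂ = 347 → ξ₂ = 38.56 lbmol/h, ξ₁ = 269.9 lbmol/h.
Outlet amounts (n = n₀ + Σ ν·ξ):
  D: 390.8 − 1(269.9) − 2(38.56) = 43.77
  A: 0 + 1(269.9) = 269.9
  E: 0 + 2(38.56) = 77.12

77.1 lbmol/h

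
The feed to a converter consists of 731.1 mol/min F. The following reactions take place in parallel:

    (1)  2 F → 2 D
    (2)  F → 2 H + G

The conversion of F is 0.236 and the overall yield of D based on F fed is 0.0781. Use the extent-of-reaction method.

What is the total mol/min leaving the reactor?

962 mol/min

Yield of D: 2ξ₁ / 731.1 = 0.0781 → ξ₁ = 28.55 mol/min.
Conversion of F: 2ξ₁ + 1ξ₂ = 0.236 × 731.1 = 172.5 → ξ₂ = 115.4 mol/min.
Outlet amounts (n = n₀ + Σ ν·ξ):
  F: 731.1 − 2(28.55) − 1(115.4) = 558.6
  D: 0 + 2(28.55) = 57.1
  H: 0 + 2(115.4) = 230.9
  G: 0 + 1(115.4) = 115.4
Total out = 558.6 + 57.1 + 230.9 + 115.4 = 962 mol/min.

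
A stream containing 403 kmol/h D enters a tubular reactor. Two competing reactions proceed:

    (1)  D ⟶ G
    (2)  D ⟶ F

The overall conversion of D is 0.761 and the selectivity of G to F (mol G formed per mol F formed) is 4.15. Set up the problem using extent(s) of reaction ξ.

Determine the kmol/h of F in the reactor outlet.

59.6 kmol/h

Conversion of D: D consumed = 0.761 × 403 = 306.7 kmol/h = 1ξ₁ + 1ξ₂.
Selectivity: 1ξ₁ / (1ξ₂) = 4.15 → ξ₁ = 4.15 ξ₂.
Substitute: (1·4.15 + 1) ξ₂ = 306.7 → ξ₂ = 59.55 kmol/h, ξ₁ = 247.1 kmol/h.
Outlet amounts (n = n₀ + Σ ν·ξ):
  D: 403 − 1(247.1) − 1(59.55) = 96.32
  G: 0 + 1(247.1) = 247.1
  F: 0 + 1(59.55) = 59.55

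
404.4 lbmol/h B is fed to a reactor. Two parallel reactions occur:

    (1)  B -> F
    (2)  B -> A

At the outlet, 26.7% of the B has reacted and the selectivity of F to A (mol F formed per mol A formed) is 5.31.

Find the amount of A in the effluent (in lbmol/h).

17.1 lbmol/h

Conversion of B: B consumed = 0.267 × 404.4 = 108 lbmol/h = 1ξ₁ + 1ξ₂.
Selectivity: 1ξ₁ / (1ξ₂) = 5.31 → ξ₁ = 5.31 ξ₂.
Substitute: (1·5.31 + 1) ξ₂ = 108 → ξ₂ = 17.11 lbmol/h, ξ₁ = 90.86 lbmol/h.
Outlet amounts (n = n₀ + Σ ν·ξ):
  B: 404.4 − 1(90.86) − 1(17.11) = 296.4
  F: 0 + 1(90.86) = 90.86
  A: 0 + 1(17.11) = 17.11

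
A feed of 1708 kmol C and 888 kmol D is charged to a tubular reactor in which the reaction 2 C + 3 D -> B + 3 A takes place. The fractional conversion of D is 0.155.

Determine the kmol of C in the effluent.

D reacted = 0.155 × 888 = 137.6 kmol; ν_D = −3, so ξ = 137.6/3 = 45.88 kmol.
Outlet amounts (n = n₀ + ν ξ):
  C: 1708 − 2(45.88) = 1616
  D: 888 − 3(45.88) = 750.4
  B: 0 + 1(45.88) = 45.88
  A: 0 + 3(45.88) = 137.6

1620 kmol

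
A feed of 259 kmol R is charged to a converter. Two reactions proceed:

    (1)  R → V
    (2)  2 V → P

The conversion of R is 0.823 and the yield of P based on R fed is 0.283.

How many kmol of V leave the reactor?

66.6 kmol

Conversion of R: R consumed = 1ξ₁ = 0.823 × 259 → ξ₁ = 213.2 kmol.
Yield of P: 1ξ₂ / 259 = 0.283 → ξ₂ = 73.3 kmol.
Outlet amounts (n = n₀ + Σ ν·ξ):
  R: 259 − 1(213.2) = 45.84
  V: 0 + 1(213.2) − 2(73.3) = 66.56
  P: 0 + 1(73.3) = 73.3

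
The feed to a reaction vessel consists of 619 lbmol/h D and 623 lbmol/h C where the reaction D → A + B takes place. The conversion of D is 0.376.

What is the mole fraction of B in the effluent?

0.158

D reacted = 0.376 × 619 = 232.7 lbmol/h; ν_D = −1, so ξ = 232.7/1 = 232.7 lbmol/h.
Outlet amounts (n = n₀ + ν ξ):
  D: 619 − 1(232.7) = 386.3
  A: 0 + 1(232.7) = 232.7
  B: 0 + 1(232.7) = 232.7
  C: 623 (inert)
Total out = 1475 lbmol/h; y_B = 232.7 / 1475 = 0.1578.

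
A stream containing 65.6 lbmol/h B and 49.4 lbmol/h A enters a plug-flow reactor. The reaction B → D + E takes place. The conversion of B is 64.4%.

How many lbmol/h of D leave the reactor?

42.2 lbmol/h

B reacted = 0.644 × 65.6 = 42.25 lbmol/h; ν_B = −1, so ξ = 42.25/1 = 42.25 lbmol/h.
Outlet amounts (n = n₀ + ν ξ):
  B: 65.6 − 1(42.25) = 23.35
  D: 0 + 1(42.25) = 42.25
  E: 0 + 1(42.25) = 42.25
  A: 49.4 (inert)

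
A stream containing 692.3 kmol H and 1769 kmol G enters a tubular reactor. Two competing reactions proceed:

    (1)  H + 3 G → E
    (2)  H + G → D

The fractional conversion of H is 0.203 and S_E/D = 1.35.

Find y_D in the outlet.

Conversion of H: H consumed = 0.203 × 692.3 = 140.5 kmol = 1ξ₁ + 1ξ₂.
Selectivity: 1ξ₁ / (1ξ₂) = 1.35 → ξ₁ = 1.35 ξ₂.
Substitute: (1·1.35 + 1) ξ₂ = 140.5 → ξ₂ = 59.8 kmol, ξ₁ = 80.73 kmol.
Outlet amounts (n = n₀ + Σ ν·ξ):
  H: 692.3 − 1(80.73) − 1(59.8) = 551.8
  G: 1769 − 3(80.73) − 1(59.8) = 1467
  E: 0 + 1(80.73) = 80.73
  D: 0 + 1(59.8) = 59.8
Total out = 2159 kmol; y_D = 59.8 / 2159 = 0.0277.

0.0277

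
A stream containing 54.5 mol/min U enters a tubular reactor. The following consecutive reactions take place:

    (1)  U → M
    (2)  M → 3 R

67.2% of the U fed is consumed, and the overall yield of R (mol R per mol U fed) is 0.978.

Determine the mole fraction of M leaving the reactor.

0.209

Conversion of U: U consumed = 1ξ₁ = 0.672 × 54.5 → ξ₁ = 36.62 mol/min.
Yield of R: 3ξ₂ / 54.5 = 0.978 → ξ₂ = 17.77 mol/min.
Outlet amounts (n = n₀ + Σ ν·ξ):
  U: 54.5 − 1(36.62) = 17.88
  M: 0 + 1(36.62) − 1(17.77) = 18.86
  R: 0 + 3(17.77) = 53.3
Total out = 90.03 mol/min; y_M = 18.86 / 90.03 = 0.2094.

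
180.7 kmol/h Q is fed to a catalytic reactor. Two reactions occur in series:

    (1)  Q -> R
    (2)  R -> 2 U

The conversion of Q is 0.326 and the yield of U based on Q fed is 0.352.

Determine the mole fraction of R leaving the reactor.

Conversion of Q: Q consumed = 1ξ₁ = 0.326 × 180.7 → ξ₁ = 58.91 kmol/h.
Yield of U: 2ξ₂ / 180.7 = 0.352 → ξ₂ = 31.8 kmol/h.
Outlet amounts (n = n₀ + Σ ν·ξ):
  Q: 180.7 − 1(58.91) = 121.8
  R: 0 + 1(58.91) − 1(31.8) = 27.11
  U: 0 + 2(31.8) = 63.61
Total out = 212.5 kmol/h; y_R = 27.11 / 212.5 = 0.1276.

0.128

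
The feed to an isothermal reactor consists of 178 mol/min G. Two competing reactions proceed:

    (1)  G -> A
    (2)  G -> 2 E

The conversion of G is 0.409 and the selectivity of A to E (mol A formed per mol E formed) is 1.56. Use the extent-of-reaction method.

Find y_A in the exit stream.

0.282

Conversion of G: G consumed = 0.409 × 178 = 72.8 mol/min = 1ξ₁ + 1ξ₂.
Selectivity: 1ξ₁ / (2ξ₂) = 1.56 → ξ₁ = 3.12 ξ₂.
Substitute: (1·3.12 + 1) ξ₂ = 72.8 → ξ₂ = 17.67 mol/min, ξ₁ = 55.13 mol/min.
Outlet amounts (n = n₀ + Σ ν·ξ):
  G: 178 − 1(55.13) − 1(17.67) = 105.2
  A: 0 + 1(55.13) = 55.13
  E: 0 + 2(17.67) = 35.34
Total out = 195.7 mol/min; y_A = 55.13 / 195.7 = 0.2818.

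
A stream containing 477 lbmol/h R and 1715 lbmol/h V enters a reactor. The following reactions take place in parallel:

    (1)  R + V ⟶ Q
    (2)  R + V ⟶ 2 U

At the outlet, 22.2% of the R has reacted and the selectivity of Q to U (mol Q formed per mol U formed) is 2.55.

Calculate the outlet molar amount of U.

34.7 lbmol/h

Conversion of R: R consumed = 0.222 × 477 = 105.9 lbmol/h = 1ξ₁ + 1ξ₂.
Selectivity: 1ξ₁ / (2ξ₂) = 2.55 → ξ₁ = 5.1 ξ₂.
Substitute: (1·5.1 + 1) ξ₂ = 105.9 → ξ₂ = 17.36 lbmol/h, ξ₁ = 88.53 lbmol/h.
Outlet amounts (n = n₀ + Σ ν·ξ):
  R: 477 − 1(88.53) − 1(17.36) = 371.1
  V: 1715 − 1(88.53) − 1(17.36) = 1609
  Q: 0 + 1(88.53) = 88.53
  U: 0 + 2(17.36) = 34.72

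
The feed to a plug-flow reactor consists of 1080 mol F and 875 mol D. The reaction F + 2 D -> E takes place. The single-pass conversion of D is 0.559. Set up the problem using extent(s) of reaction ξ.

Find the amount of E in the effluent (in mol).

D reacted = 0.559 × 875 = 489.1 mol; ν_D = −2, so ξ = 489.1/2 = 244.6 mol.
Outlet amounts (n = n₀ + ν ξ):
  F: 1080 − 1(244.6) = 835.4
  D: 875 − 2(244.6) = 385.9
  E: 0 + 1(244.6) = 244.6

245 mol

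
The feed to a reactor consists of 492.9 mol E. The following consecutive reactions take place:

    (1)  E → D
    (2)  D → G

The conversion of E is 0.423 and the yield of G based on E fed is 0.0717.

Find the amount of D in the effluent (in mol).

173 mol

Conversion of E: E consumed = 1ξ₁ = 0.423 × 492.9 → ξ₁ = 208.5 mol.
Yield of G: 1ξ₂ / 492.9 = 0.0717 → ξ₂ = 35.34 mol.
Outlet amounts (n = n₀ + Σ ν·ξ):
  E: 492.9 − 1(208.5) = 284.4
  D: 0 + 1(208.5) − 1(35.34) = 173.2
  G: 0 + 1(35.34) = 35.34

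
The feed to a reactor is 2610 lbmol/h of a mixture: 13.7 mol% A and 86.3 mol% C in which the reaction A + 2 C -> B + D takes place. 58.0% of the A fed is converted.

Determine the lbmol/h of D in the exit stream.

207 lbmol/h

A reacted = 0.58 × 357.6 = 207.4 lbmol/h; ν_A = −1, so ξ = 207.4/1 = 207.4 lbmol/h.
Outlet amounts (n = n₀ + ν ξ):
  A: 357.6 − 1(207.4) = 150.2
  C: 2252 − 2(207.4) = 1838
  B: 0 + 1(207.4) = 207.4
  D: 0 + 1(207.4) = 207.4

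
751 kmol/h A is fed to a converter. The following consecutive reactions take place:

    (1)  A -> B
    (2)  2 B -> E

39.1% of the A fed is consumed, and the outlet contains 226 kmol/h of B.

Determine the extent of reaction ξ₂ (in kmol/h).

Conversion of A: A consumed = 1ξ₁ = 0.391 × 751 → ξ₁ = 293.6 kmol/h.
B balance: n_B = 0 + 1ξ₁ − 2ξ₂ = 226 → ξ₂ = (1·293.6 − 226)/2 = 33.82 kmol/h.
Outlet amounts (n = n₀ + Σ ν·ξ):
  A: 751 − 1(293.6) = 457.4
  B: 0 + 1(293.6) − 2(33.82) = 226
  E: 0 + 1(33.82) = 33.82

ξ₂ = 33.8 kmol/h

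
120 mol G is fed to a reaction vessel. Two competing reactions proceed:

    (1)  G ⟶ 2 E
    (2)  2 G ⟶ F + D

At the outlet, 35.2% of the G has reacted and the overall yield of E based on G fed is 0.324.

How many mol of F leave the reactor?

Yield of E: 2ξ₁ / 120 = 0.324 → ξ₁ = 19.44 mol.
Conversion of G: 1ξ₁ + 2ξ₂ = 0.352 × 120 = 42.24 → ξ₂ = 11.4 mol.
Outlet amounts (n = n₀ + Σ ν·ξ):
  G: 120 − 1(19.44) − 2(11.4) = 77.76
  E: 0 + 2(19.44) = 38.88
  F: 0 + 1(11.4) = 11.4
  D: 0 + 1(11.4) = 11.4

11.4 mol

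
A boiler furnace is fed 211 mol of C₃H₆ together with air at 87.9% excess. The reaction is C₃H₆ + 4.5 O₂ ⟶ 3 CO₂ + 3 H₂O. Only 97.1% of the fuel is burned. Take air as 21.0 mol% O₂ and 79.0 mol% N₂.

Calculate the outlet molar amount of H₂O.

615 mol

Stoichiometric O₂ = 4.5 × 211 = 949.5 mol; O₂ fed = 949.5 × 1.879 = 1784 mol.
N₂ fed = 1784 × 79/21 = 6712 mol.
Fuel reacted = 0.971 × 211 → ξ = 204.9 mol.
Outlet (n = n₀ + ν ξ):
  C₃H₆: 211 − 1(204.9) = 6.119
  O₂: 1784 − 4.5(204.9) = 862.1
  N₂: 6712 (inert)
  CO₂: 0 + 3(204.9) = 614.6
  H₂O: 0 + 3(204.9) = 614.6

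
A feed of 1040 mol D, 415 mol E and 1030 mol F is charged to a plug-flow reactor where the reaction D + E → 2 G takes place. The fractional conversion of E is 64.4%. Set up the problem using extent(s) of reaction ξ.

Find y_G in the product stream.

0.215

E reacted = 0.644 × 415 = 267.3 mol; ν_E = −1, so ξ = 267.3/1 = 267.3 mol.
Outlet amounts (n = n₀ + ν ξ):
  D: 1040 − 1(267.3) = 772.7
  E: 415 − 1(267.3) = 147.7
  G: 0 + 2(267.3) = 534.5
  F: 1030 (inert)
Total out = 2485 mol; y_G = 534.5 / 2485 = 0.2151.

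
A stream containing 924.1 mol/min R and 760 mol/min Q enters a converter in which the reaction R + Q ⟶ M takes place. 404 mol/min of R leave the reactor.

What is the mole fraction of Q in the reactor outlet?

For R: n = n₀ − 1ξ → 404 = 924.1 − 1ξ, giving ξ = 520.1 mol/min.
Outlet amounts (n = n₀ + ν ξ):
  R: 924.1 − 1(520.1) = 404
  Q: 760 − 1(520.1) = 239.9
  M: 0 + 1(520.1) = 520.1
Total out = 1164 mol/min; y_Q = 239.9 / 1164 = 0.2061.

0.206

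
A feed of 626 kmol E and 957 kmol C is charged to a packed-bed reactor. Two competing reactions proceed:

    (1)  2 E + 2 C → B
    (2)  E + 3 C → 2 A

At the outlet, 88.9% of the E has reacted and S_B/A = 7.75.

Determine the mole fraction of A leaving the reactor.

Conversion of E: E consumed = 0.889 × 626 = 556.5 kmol = 2ξ₁ + 1ξ₂.
Selectivity: 1ξ₁ / (2ξ₂) = 7.75 → ξ₁ = 15.5 ξ₂.
Substitute: (2·15.5 + 1) ξ₂ = 556.5 → ξ₂ = 17.39 kmol, ξ₁ = 269.6 kmol.
Outlet amounts (n = n₀ + Σ ν·ξ):
  E: 626 − 2(269.6) − 1(17.39) = 69.49
  C: 957 − 2(269.6) − 3(17.39) = 365.7
  B: 0 + 1(269.6) = 269.6
  A: 0 + 2(17.39) = 34.78
Total out = 739.5 kmol; y_A = 34.78 / 739.5 = 0.04703.

0.047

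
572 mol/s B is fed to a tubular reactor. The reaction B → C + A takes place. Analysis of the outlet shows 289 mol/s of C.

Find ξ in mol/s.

For C: n = n₀ + 1ξ → 289 = 0 + 1ξ, giving ξ = 289 mol/s.
Outlet amounts (n = n₀ + ν ξ):
  B: 572 − 1(289) = 283
  C: 0 + 1(289) = 289
  A: 0 + 1(289) = 289

ξ = 289 mol/s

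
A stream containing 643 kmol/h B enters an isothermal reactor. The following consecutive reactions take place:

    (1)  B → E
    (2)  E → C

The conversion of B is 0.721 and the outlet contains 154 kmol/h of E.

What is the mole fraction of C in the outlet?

Conversion of B: B consumed = 1ξ₁ = 0.721 × 643 → ξ₁ = 463.6 kmol/h.
E balance: n_E = 0 + 1ξ₁ − 1ξ₂ = 154 → ξ₂ = (1·463.6 − 154)/1 = 309.6 kmol/h.
Outlet amounts (n = n₀ + Σ ν·ξ):
  B: 643 − 1(463.6) = 179.4
  E: 0 + 1(463.6) − 1(309.6) = 154
  C: 0 + 1(309.6) = 309.6
Total out = 643 kmol/h; y_C = 309.6 / 643 = 0.4815.

0.481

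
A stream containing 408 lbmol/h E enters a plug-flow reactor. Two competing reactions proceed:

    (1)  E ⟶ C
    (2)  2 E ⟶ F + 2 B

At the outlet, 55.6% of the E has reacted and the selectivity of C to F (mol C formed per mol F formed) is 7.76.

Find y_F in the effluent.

Conversion of E: E consumed = 0.556 × 408 = 226.8 lbmol/h = 1ξ₁ + 2ξ₂.
Selectivity: 1ξ₁ / (1ξ₂) = 7.76 → ξ₁ = 7.76 ξ₂.
Substitute: (1·7.76 + 2) ξ₂ = 226.8 → ξ₂ = 23.24 lbmol/h, ξ₁ = 180.4 lbmol/h.
Outlet amounts (n = n₀ + Σ ν·ξ):
  E: 408 − 1(180.4) − 2(23.24) = 181.2
  C: 0 + 1(180.4) = 180.4
  F: 0 + 1(23.24) = 23.24
  B: 0 + 2(23.24) = 46.49
Total out = 431.2 lbmol/h; y_F = 23.24 / 431.2 = 0.0539.

0.0539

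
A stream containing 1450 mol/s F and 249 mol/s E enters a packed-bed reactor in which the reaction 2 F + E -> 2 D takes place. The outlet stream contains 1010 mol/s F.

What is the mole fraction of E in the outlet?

0.0196

For F: n = n₀ − 2ξ → 1010 = 1450 − 2ξ, giving ξ = 220 mol/s.
Outlet amounts (n = n₀ + ν ξ):
  F: 1450 − 2(220) = 1010
  E: 249 − 1(220) = 29
  D: 0 + 2(220) = 440
Total out = 1479 mol/s; y_E = 29 / 1479 = 0.01961.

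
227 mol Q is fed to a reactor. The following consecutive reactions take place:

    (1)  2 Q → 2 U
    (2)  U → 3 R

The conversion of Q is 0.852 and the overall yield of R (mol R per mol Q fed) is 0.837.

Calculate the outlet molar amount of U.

Conversion of Q: Q consumed = 2ξ₁ = 0.852 × 227 → ξ₁ = 96.7 mol.
Yield of R: 3ξ₂ / 227 = 0.837 → ξ₂ = 63.33 mol.
Outlet amounts (n = n₀ + Σ ν·ξ):
  Q: 227 − 2(96.7) = 33.6
  U: 0 + 2(96.7) − 1(63.33) = 130.1
  R: 0 + 3(63.33) = 190

130 mol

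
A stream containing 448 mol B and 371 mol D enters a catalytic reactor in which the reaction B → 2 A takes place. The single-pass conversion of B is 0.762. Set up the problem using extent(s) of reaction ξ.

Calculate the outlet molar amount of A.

683 mol

B reacted = 0.762 × 448 = 341.4 mol; ν_B = −1, so ξ = 341.4/1 = 341.4 mol.
Outlet amounts (n = n₀ + ν ξ):
  B: 448 − 1(341.4) = 106.6
  A: 0 + 2(341.4) = 682.8
  D: 371 (inert)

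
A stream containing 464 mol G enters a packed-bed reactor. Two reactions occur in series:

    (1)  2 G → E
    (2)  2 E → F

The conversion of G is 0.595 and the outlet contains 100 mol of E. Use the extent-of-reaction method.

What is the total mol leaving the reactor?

Conversion of G: G consumed = 2ξ₁ = 0.595 × 464 → ξ₁ = 138 mol.
E balance: n_E = 0 + 1ξ₁ − 2ξ₂ = 100 → ξ₂ = (1·138 − 100)/2 = 19.02 mol.
Outlet amounts (n = n₀ + Σ ν·ξ):
  G: 464 − 2(138) = 187.9
  E: 0 + 1(138) − 2(19.02) = 100
  F: 0 + 1(19.02) = 19.02
Total out = 187.9 + 100 + 19.02 = 306.9 mol.

307 mol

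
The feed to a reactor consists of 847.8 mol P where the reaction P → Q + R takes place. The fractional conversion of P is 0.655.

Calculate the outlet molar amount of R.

555 mol

P reacted = 0.655 × 847.8 = 555.3 mol; ν_P = −1, so ξ = 555.3/1 = 555.3 mol.
Outlet amounts (n = n₀ + ν ξ):
  P: 847.8 − 1(555.3) = 292.5
  Q: 0 + 1(555.3) = 555.3
  R: 0 + 1(555.3) = 555.3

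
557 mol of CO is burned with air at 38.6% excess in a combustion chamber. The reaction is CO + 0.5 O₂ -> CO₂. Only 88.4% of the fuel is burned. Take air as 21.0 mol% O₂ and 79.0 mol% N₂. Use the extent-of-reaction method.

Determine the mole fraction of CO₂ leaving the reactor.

Stoichiometric O₂ = 0.5 × 557 = 278.5 mol; O₂ fed = 278.5 × 1.386 = 386 mol.
N₂ fed = 386 × 79/21 = 1452 mol.
Fuel reacted = 0.884 × 557 → ξ = 492.4 mol.
Outlet (n = n₀ + ν ξ):
  CO: 557 − 1(492.4) = 64.61
  O₂: 386 − 0.5(492.4) = 139.8
  N₂: 1452 (inert)
  CO₂: 0 + 1(492.4) = 492.4
Total out = 2149 mol; y_CO₂ = 492.4 / 2149 = 0.2291.

0.229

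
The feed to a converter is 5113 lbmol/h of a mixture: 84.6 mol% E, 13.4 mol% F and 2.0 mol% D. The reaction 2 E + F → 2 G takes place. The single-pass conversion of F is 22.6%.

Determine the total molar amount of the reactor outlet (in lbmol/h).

4960 lbmol/h

F reacted = 0.226 × 685.1 = 154.8 lbmol/h; ν_F = −1, so ξ = 154.8/1 = 154.8 lbmol/h.
Outlet amounts (n = n₀ + ν ξ):
  E: 4326 − 2(154.8) = 4016
  F: 685.1 − 1(154.8) = 530.3
  G: 0 + 2(154.8) = 309.7
  D: 102.3 (inert)
Total out = 4016 + 530.3 + 309.7 + 102.3 = 4958 lbmol/h.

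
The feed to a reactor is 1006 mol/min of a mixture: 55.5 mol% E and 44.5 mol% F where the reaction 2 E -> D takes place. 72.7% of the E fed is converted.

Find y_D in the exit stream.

E reacted = 0.727 × 558.3 = 405.9 mol/min; ν_E = −2, so ξ = 405.9/2 = 203 mol/min.
Outlet amounts (n = n₀ + ν ξ):
  E: 558.3 − 2(203) = 152.4
  D: 0 + 1(203) = 203
  F: 447.7 (inert)
Total out = 803 mol/min; y_D = 203 / 803 = 0.2527.

0.253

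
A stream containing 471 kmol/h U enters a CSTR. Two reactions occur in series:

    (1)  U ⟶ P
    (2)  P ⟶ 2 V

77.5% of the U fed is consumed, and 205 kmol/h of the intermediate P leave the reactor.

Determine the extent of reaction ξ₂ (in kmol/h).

ξ₂ = 160 kmol/h

Conversion of U: U consumed = 1ξ₁ = 0.775 × 471 → ξ₁ = 365 kmol/h.
P balance: n_P = 0 + 1ξ₁ − 1ξ₂ = 205 → ξ₂ = (1·365 − 205)/1 = 160 kmol/h.
Outlet amounts (n = n₀ + Σ ν·ξ):
  U: 471 − 1(365) = 106
  P: 0 + 1(365) − 1(160) = 205
  V: 0 + 2(160) = 320.1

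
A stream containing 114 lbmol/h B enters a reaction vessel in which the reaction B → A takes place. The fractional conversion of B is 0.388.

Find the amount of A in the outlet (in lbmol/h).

44.2 lbmol/h

B reacted = 0.388 × 114 = 44.23 lbmol/h; ν_B = −1, so ξ = 44.23/1 = 44.23 lbmol/h.
Outlet amounts (n = n₀ + ν ξ):
  B: 114 − 1(44.23) = 69.77
  A: 0 + 1(44.23) = 44.23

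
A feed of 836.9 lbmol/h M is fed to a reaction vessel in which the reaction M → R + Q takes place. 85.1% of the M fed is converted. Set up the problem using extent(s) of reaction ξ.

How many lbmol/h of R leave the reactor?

M reacted = 0.851 × 836.9 = 712.2 lbmol/h; ν_M = −1, so ξ = 712.2/1 = 712.2 lbmol/h.
Outlet amounts (n = n₀ + ν ξ):
  M: 836.9 − 1(712.2) = 124.7
  R: 0 + 1(712.2) = 712.2
  Q: 0 + 1(712.2) = 712.2

712 lbmol/h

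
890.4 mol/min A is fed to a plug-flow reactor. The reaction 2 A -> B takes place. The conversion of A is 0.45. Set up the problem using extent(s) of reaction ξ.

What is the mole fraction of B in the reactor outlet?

0.29

A reacted = 0.45 × 890.4 = 400.7 mol/min; ν_A = −2, so ξ = 400.7/2 = 200.3 mol/min.
Outlet amounts (n = n₀ + ν ξ):
  A: 890.4 − 2(200.3) = 489.7
  B: 0 + 1(200.3) = 200.3
Total out = 690.1 mol/min; y_B = 200.3 / 690.1 = 0.2903.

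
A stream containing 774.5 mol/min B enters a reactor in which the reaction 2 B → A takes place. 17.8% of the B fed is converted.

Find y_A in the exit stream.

0.0977

B reacted = 0.178 × 774.5 = 137.9 mol/min; ν_B = −2, so ξ = 137.9/2 = 68.93 mol/min.
Outlet amounts (n = n₀ + ν ξ):
  B: 774.5 − 2(68.93) = 636.6
  A: 0 + 1(68.93) = 68.93
Total out = 705.6 mol/min; y_A = 68.93 / 705.6 = 0.09769.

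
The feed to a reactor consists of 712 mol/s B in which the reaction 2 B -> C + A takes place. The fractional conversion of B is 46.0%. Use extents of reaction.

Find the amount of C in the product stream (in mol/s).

B reacted = 0.46 × 712 = 327.5 mol/s; ν_B = −2, so ξ = 327.5/2 = 163.8 mol/s.
Outlet amounts (n = n₀ + ν ξ):
  B: 712 − 2(163.8) = 384.5
  C: 0 + 1(163.8) = 163.8
  A: 0 + 1(163.8) = 163.8

164 mol/s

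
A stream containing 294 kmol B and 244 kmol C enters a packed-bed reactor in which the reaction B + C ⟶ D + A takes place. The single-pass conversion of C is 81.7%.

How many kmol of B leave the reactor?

94.7 kmol

C reacted = 0.817 × 244 = 199.3 kmol; ν_C = −1, so ξ = 199.3/1 = 199.3 kmol.
Outlet amounts (n = n₀ + ν ξ):
  B: 294 − 1(199.3) = 94.65
  C: 244 − 1(199.3) = 44.65
  D: 0 + 1(199.3) = 199.3
  A: 0 + 1(199.3) = 199.3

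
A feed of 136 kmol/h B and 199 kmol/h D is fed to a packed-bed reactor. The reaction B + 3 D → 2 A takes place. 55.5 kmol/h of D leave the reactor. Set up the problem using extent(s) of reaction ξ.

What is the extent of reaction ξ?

ξ = 47.8 kmol/h

For D: n = n₀ − 3ξ → 55.5 = 199 − 3ξ, giving ξ = 47.83 kmol/h.
Outlet amounts (n = n₀ + ν ξ):
  B: 136 − 1(47.83) = 88.17
  D: 199 − 3(47.83) = 55.5
  A: 0 + 2(47.83) = 95.67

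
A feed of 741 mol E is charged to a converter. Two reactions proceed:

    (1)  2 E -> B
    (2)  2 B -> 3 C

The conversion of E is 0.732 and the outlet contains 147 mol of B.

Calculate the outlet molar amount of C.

Conversion of E: E consumed = 2ξ₁ = 0.732 × 741 → ξ₁ = 271.2 mol.
B balance: n_B = 0 + 1ξ₁ − 2ξ₂ = 147 → ξ₂ = (1·271.2 − 147)/2 = 62.1 mol.
Outlet amounts (n = n₀ + Σ ν·ξ):
  E: 741 − 2(271.2) = 198.6
  B: 0 + 1(271.2) − 2(62.1) = 147
  C: 0 + 3(62.1) = 186.3

186 mol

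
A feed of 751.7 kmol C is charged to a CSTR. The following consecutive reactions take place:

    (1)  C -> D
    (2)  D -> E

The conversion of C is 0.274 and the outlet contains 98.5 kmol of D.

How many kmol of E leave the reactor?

Conversion of C: C consumed = 1ξ₁ = 0.274 × 751.7 → ξ₁ = 206 kmol.
D balance: n_D = 0 + 1ξ₁ − 1ξ₂ = 98.5 → ξ₂ = (1·206 − 98.5)/1 = 107.5 kmol.
Outlet amounts (n = n₀ + Σ ν·ξ):
  C: 751.7 − 1(206) = 545.7
  D: 0 + 1(206) − 1(107.5) = 98.5
  E: 0 + 1(107.5) = 107.5

107 kmol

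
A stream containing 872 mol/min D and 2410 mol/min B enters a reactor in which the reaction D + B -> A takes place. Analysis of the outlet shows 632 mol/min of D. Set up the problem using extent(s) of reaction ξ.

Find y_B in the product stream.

0.713

For D: n = n₀ − 1ξ → 632 = 872 − 1ξ, giving ξ = 240 mol/min.
Outlet amounts (n = n₀ + ν ξ):
  D: 872 − 1(240) = 632
  B: 2410 − 1(240) = 2170
  A: 0 + 1(240) = 240
Total out = 3042 mol/min; y_B = 2170 / 3042 = 0.7133.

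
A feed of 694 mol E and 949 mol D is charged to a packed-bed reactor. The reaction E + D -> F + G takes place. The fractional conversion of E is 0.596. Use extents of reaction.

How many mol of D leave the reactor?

E reacted = 0.596 × 694 = 413.6 mol; ν_E = −1, so ξ = 413.6/1 = 413.6 mol.
Outlet amounts (n = n₀ + ν ξ):
  E: 694 − 1(413.6) = 280.4
  D: 949 − 1(413.6) = 535.4
  F: 0 + 1(413.6) = 413.6
  G: 0 + 1(413.6) = 413.6

535 mol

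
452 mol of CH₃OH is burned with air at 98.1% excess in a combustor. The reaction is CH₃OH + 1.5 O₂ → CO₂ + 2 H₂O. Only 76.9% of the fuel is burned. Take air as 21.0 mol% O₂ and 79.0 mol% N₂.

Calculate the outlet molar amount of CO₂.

Stoichiometric O₂ = 1.5 × 452 = 678 mol; O₂ fed = 678 × 1.981 = 1343 mol.
N₂ fed = 1343 × 79/21 = 5053 mol.
Fuel reacted = 0.769 × 452 → ξ = 347.6 mol.
Outlet (n = n₀ + ν ξ):
  CH₃OH: 452 − 1(347.6) = 104.4
  O₂: 1343 − 1.5(347.6) = 821.7
  N₂: 5053 (inert)
  CO₂: 0 + 1(347.6) = 347.6
  H₂O: 0 + 2(347.6) = 695.2

348 mol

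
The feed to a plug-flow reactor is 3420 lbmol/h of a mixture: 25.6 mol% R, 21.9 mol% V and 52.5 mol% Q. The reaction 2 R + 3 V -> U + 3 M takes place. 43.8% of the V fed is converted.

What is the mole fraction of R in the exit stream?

V reacted = 0.438 × 749 = 328.1 lbmol/h; ν_V = −3, so ξ = 328.1/3 = 109.4 lbmol/h.
Outlet amounts (n = n₀ + ν ξ):
  R: 875.5 − 2(109.4) = 656.8
  V: 749 − 3(109.4) = 420.9
  U: 0 + 1(109.4) = 109.4
  M: 0 + 3(109.4) = 328.1
  Q: 1796 (inert)
Total out = 3311 lbmol/h; y_R = 656.8 / 3311 = 0.1984.

0.198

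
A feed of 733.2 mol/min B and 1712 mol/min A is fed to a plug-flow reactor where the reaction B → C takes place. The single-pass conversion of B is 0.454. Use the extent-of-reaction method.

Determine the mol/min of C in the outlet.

B reacted = 0.454 × 733.2 = 332.9 mol/min; ν_B = −1, so ξ = 332.9/1 = 332.9 mol/min.
Outlet amounts (n = n₀ + ν ξ):
  B: 733.2 − 1(332.9) = 400.3
  C: 0 + 1(332.9) = 332.9
  A: 1712 (inert)

333 mol/min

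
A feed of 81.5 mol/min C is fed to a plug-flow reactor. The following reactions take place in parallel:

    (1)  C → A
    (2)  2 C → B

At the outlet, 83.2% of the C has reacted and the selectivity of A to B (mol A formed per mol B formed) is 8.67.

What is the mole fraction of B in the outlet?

0.0846

Conversion of C: C consumed = 0.832 × 81.5 = 67.81 mol/min = 1ξ₁ + 2ξ₂.
Selectivity: 1ξ₁ / (1ξ₂) = 8.67 → ξ₁ = 8.67 ξ₂.
Substitute: (1·8.67 + 2) ξ₂ = 67.81 → ξ₂ = 6.355 mol/min, ξ₁ = 55.1 mol/min.
Outlet amounts (n = n₀ + Σ ν·ξ):
  C: 81.5 − 1(55.1) − 2(6.355) = 13.69
  A: 0 + 1(55.1) = 55.1
  B: 0 + 1(6.355) = 6.355
Total out = 75.14 mol/min; y_B = 6.355 / 75.14 = 0.08457.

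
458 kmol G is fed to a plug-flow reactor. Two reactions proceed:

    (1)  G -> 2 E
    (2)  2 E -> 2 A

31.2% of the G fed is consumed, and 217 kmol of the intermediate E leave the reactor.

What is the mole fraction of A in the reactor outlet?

Conversion of G: G consumed = 1ξ₁ = 0.312 × 458 → ξ₁ = 142.9 kmol.
E balance: n_E = 0 + 2ξ₁ − 2ξ₂ = 217 → ξ₂ = (2·142.9 − 217)/2 = 34.4 kmol.
Outlet amounts (n = n₀ + Σ ν·ξ):
  G: 458 − 1(142.9) = 315.1
  E: 0 + 2(142.9) − 2(34.4) = 217
  A: 0 + 2(34.4) = 68.79
Total out = 600.9 kmol; y_A = 68.79 / 600.9 = 0.1145.

0.114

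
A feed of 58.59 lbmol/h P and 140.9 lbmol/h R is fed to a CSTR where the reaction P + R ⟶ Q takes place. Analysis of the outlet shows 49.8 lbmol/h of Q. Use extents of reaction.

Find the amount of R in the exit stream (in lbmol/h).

91.1 lbmol/h

For Q: n = n₀ + 1ξ → 49.8 = 0 + 1ξ, giving ξ = 49.8 lbmol/h.
Outlet amounts (n = n₀ + ν ξ):
  P: 58.59 − 1(49.8) = 8.79
  R: 140.9 − 1(49.8) = 91.1
  Q: 0 + 1(49.8) = 49.8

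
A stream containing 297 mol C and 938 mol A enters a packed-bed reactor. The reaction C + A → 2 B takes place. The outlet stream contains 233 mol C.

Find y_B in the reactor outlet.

0.104

For C: n = n₀ − 1ξ → 233 = 297 − 1ξ, giving ξ = 64 mol.
Outlet amounts (n = n₀ + ν ξ):
  C: 297 − 1(64) = 233
  A: 938 − 1(64) = 874
  B: 0 + 2(64) = 128
Total out = 1235 mol; y_B = 128 / 1235 = 0.1036.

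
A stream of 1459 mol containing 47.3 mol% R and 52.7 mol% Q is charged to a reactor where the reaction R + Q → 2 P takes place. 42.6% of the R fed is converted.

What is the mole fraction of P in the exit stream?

0.403

R reacted = 0.426 × 690.1 = 294 mol; ν_R = −1, so ξ = 294/1 = 294 mol.
Outlet amounts (n = n₀ + ν ξ):
  R: 690.1 − 1(294) = 396.1
  Q: 768.9 − 1(294) = 474.9
  P: 0 + 2(294) = 588
Total out = 1459 mol; y_P = 588 / 1459 = 0.403.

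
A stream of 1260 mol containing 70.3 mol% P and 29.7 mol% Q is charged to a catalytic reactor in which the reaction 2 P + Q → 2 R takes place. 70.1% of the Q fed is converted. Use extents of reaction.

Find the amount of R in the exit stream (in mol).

525 mol

Q reacted = 0.701 × 374.2 = 262.3 mol; ν_Q = −1, so ξ = 262.3/1 = 262.3 mol.
Outlet amounts (n = n₀ + ν ξ):
  P: 885.8 − 2(262.3) = 361.1
  Q: 374.2 − 1(262.3) = 111.9
  R: 0 + 2(262.3) = 524.7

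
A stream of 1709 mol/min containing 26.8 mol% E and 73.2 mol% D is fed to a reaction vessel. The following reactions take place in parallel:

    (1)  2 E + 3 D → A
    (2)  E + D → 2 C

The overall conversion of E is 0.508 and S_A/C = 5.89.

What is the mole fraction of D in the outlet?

Conversion of E: E consumed = 0.508 × 458 = 232.7 mol/min = 2ξ₁ + 1ξ₂.
Selectivity: 1ξ₁ / (2ξ₂) = 5.89 → ξ₁ = 11.78 ξ₂.
Substitute: (2·11.78 + 1) ξ₂ = 232.7 → ξ₂ = 9.474 mol/min, ξ₁ = 111.6 mol/min.
Outlet amounts (n = n₀ + Σ ν·ξ):
  E: 458 − 2(111.6) − 1(9.474) = 225.3
  D: 1251 − 3(111.6) − 1(9.474) = 906.7
  A: 0 + 1(111.6) = 111.6
  C: 0 + 2(9.474) = 18.95
Total out = 1263 mol/min; y_D = 906.7 / 1263 = 0.7181.

0.718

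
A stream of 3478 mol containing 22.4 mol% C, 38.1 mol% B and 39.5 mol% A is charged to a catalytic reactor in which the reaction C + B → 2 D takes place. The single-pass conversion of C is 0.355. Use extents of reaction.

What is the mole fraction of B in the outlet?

0.301

C reacted = 0.355 × 779.1 = 276.6 mol; ν_C = −1, so ξ = 276.6/1 = 276.6 mol.
Outlet amounts (n = n₀ + ν ξ):
  C: 779.1 − 1(276.6) = 502.5
  B: 1325 − 1(276.6) = 1049
  D: 0 + 2(276.6) = 553.1
  A: 1374 (inert)
Total out = 3478 mol; y_B = 1049 / 3478 = 0.3015.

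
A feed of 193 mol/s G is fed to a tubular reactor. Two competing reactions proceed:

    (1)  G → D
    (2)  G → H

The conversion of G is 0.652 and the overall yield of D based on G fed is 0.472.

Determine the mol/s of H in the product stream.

34.7 mol/s

Yield of D: 1ξ₁ / 193 = 0.472 → ξ₁ = 91.1 mol/s.
Conversion of G: 1ξ₁ + 1ξ₂ = 0.652 × 193 = 125.8 → ξ₂ = 34.74 mol/s.
Outlet amounts (n = n₀ + Σ ν·ξ):
  G: 193 − 1(91.1) − 1(34.74) = 67.16
  D: 0 + 1(91.1) = 91.1
  H: 0 + 1(34.74) = 34.74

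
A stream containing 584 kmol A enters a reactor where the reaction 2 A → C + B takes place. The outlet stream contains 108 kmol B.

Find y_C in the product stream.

For B: n = n₀ + 1ξ → 108 = 0 + 1ξ, giving ξ = 108 kmol.
Outlet amounts (n = n₀ + ν ξ):
  A: 584 − 2(108) = 368
  C: 0 + 1(108) = 108
  B: 0 + 1(108) = 108
Total out = 584 kmol; y_C = 108 / 584 = 0.1849.

0.185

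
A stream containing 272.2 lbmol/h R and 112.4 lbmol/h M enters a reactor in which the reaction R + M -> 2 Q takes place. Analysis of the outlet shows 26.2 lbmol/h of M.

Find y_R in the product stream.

0.484

For M: n = n₀ − 1ξ → 26.2 = 112.4 − 1ξ, giving ξ = 86.2 lbmol/h.
Outlet amounts (n = n₀ + ν ξ):
  R: 272.2 − 1(86.2) = 186
  M: 112.4 − 1(86.2) = 26.2
  Q: 0 + 2(86.2) = 172.4
Total out = 384.6 lbmol/h; y_R = 186 / 384.6 = 0.4836.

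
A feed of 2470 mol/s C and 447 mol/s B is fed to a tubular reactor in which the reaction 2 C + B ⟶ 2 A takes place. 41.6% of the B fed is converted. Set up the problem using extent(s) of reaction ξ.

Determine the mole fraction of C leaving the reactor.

B reacted = 0.416 × 447 = 186 mol/s; ν_B = −1, so ξ = 186/1 = 186 mol/s.
Outlet amounts (n = n₀ + ν ξ):
  C: 2470 − 2(186) = 2098
  B: 447 − 1(186) = 261
  A: 0 + 2(186) = 371.9
Total out = 2731 mol/s; y_C = 2098 / 2731 = 0.7682.

0.768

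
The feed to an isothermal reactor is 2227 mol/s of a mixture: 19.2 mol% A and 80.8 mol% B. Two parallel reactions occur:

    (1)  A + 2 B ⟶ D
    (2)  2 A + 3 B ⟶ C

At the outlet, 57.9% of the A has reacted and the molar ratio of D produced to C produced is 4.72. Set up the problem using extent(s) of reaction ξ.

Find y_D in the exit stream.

Conversion of A: A consumed = 0.579 × 427.6 = 247.6 mol/s = 1ξ₁ + 2ξ₂.
Selectivity: 1ξ₁ / (1ξ₂) = 4.72 → ξ₁ = 4.72 ξ₂.
Substitute: (1·4.72 + 2) ξ₂ = 247.6 → ξ₂ = 36.84 mol/s, ξ₁ = 173.9 mol/s.
Outlet amounts (n = n₀ + Σ ν·ξ):
  A: 427.6 − 1(173.9) − 2(36.84) = 180
  B: 1799 − 2(173.9) − 3(36.84) = 1341
  D: 0 + 1(173.9) = 173.9
  C: 0 + 1(36.84) = 36.84
Total out = 1732 mol/s; y_D = 173.9 / 1732 = 0.1004.

0.1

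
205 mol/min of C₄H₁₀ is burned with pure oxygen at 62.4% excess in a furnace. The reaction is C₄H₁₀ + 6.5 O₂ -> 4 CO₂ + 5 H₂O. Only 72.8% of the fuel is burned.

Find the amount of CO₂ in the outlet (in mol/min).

Stoichiometric O₂ = 6.5 × 205 = 1332 mol/min; O₂ fed = 1332 × 1.624 = 2164 mol/min.
Fuel reacted = 0.728 × 205 → ξ = 149.2 mol/min.
Outlet (n = n₀ + ν ξ):
  C₄H₁₀: 205 − 1(149.2) = 55.76
  O₂: 2164 − 6.5(149.2) = 1194
  CO₂: 0 + 4(149.2) = 597
  H₂O: 0 + 5(149.2) = 746.2

597 mol/min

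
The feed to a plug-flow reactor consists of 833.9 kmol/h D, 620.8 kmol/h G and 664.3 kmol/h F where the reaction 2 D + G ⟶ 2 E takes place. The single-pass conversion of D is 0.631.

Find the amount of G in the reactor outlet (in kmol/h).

D reacted = 0.631 × 833.9 = 526.2 kmol/h; ν_D = −2, so ξ = 526.2/2 = 263.1 kmol/h.
Outlet amounts (n = n₀ + ν ξ):
  D: 833.9 − 2(263.1) = 307.7
  G: 620.8 − 1(263.1) = 357.7
  E: 0 + 2(263.1) = 526.2
  F: 664.3 (inert)

358 kmol/h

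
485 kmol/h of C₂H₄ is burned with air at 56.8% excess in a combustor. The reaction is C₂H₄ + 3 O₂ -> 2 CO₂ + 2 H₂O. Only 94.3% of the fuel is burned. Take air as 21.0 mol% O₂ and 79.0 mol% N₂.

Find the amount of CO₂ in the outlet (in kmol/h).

Stoichiometric O₂ = 3 × 485 = 1455 kmol/h; O₂ fed = 1455 × 1.568 = 2281 kmol/h.
N₂ fed = 2281 × 79/21 = 8583 kmol/h.
Fuel reacted = 0.943 × 485 → ξ = 457.4 kmol/h.
Outlet (n = n₀ + ν ξ):
  C₂H₄: 485 − 1(457.4) = 27.65
  O₂: 2281 − 3(457.4) = 909.4
  N₂: 8583 (inert)
  CO₂: 0 + 2(457.4) = 914.7
  H₂O: 0 + 2(457.4) = 914.7

915 kmol/h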